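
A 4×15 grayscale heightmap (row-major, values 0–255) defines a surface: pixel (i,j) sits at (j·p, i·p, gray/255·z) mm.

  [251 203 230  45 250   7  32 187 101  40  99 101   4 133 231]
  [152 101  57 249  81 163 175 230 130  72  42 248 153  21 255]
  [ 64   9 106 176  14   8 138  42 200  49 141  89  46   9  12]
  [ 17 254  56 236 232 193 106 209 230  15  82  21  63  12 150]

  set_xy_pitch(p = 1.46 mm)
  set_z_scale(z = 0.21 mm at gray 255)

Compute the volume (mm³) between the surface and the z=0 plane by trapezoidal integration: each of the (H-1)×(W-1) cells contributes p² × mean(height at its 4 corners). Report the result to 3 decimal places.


8.291

height_mm = gray/255 × 0.21; cell vol = 1.46² × mean(4 corners)
unit = 1.46² × 0.21 / (4×255) = 0.000438859 mm³ per gray-sum
row 0: Σ corner-gray over 14 cells = 7197  → 3.1585
row 1: Σ corner-gray over 14 cells = 5981  → 2.6248
row 2: Σ corner-gray over 14 cells = 5715  → 2.5081
Σ rows: total corner-gray = 18893  → 8.2914 mm³


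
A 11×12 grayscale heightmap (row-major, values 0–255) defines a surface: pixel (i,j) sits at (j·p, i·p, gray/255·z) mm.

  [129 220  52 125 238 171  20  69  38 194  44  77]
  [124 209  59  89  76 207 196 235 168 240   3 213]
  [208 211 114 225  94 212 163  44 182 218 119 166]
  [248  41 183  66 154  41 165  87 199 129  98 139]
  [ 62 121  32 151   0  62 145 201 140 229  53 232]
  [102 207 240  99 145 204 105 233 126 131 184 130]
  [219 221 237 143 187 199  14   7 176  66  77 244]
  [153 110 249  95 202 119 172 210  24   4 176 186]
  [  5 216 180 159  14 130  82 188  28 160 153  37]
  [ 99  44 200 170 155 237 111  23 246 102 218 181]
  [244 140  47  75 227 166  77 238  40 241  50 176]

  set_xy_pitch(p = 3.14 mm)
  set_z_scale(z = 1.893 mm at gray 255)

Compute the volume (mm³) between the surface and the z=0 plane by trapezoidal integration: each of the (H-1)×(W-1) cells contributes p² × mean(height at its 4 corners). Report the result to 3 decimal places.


1120.256

height_mm = gray/255 × 1.893; cell vol = 3.14² × mean(4 corners)
unit = 3.14² × 1.893 / (4×255) = 0.0182983 mm³ per gray-sum
row 0: Σ corner-gray over 11 cells = 5849  → 107.0265
row 1: Σ corner-gray over 11 cells = 6839  → 125.1418
row 2: Σ corner-gray over 11 cells = 6251  → 114.3824
row 3: Σ corner-gray over 11 cells = 5275  → 96.5233
row 4: Σ corner-gray over 11 cells = 6142  → 112.3879
row 5: Σ corner-gray over 11 cells = 6697  → 122.5434
row 6: Σ corner-gray over 11 cells = 6178  → 113.0466
row 7: Σ corner-gray over 11 cells = 5723  → 104.7209
row 8: Σ corner-gray over 11 cells = 5954  → 108.9478
row 9: Σ corner-gray over 11 cells = 6314  → 115.5352
Σ rows: total corner-gray = 61222  → 1120.2559 mm³


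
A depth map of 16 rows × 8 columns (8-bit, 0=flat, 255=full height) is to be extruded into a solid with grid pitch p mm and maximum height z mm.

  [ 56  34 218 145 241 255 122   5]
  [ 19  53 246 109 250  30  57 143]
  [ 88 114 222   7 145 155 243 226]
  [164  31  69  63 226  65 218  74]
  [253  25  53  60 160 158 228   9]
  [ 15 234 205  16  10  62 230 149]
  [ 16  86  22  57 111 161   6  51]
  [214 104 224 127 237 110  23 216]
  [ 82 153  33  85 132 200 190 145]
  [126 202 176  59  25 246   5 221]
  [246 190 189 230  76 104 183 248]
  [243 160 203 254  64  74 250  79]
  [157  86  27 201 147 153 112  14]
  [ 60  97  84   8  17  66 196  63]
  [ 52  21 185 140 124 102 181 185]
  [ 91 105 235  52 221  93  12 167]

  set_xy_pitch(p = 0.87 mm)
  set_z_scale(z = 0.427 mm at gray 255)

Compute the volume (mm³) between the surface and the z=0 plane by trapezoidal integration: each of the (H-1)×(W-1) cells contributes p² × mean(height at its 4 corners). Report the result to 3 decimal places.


16.689

height_mm = gray/255 × 0.427; cell vol = 0.87² × mean(4 corners)
unit = 0.87² × 0.427 / (4×255) = 0.000316859 mm³ per gray-sum
row 0: Σ corner-gray over 7 cells = 3743  → 1.1860
row 1: Σ corner-gray over 7 cells = 3738  → 1.1844
row 2: Σ corner-gray over 7 cells = 3668  → 1.1622
row 3: Σ corner-gray over 7 cells = 3212  → 1.0178
row 4: Σ corner-gray over 7 cells = 3308  → 1.0482
row 5: Σ corner-gray over 7 cells = 2631  → 0.8337
row 6: Σ corner-gray over 7 cells = 3033  → 0.9610
row 7: Σ corner-gray over 7 cells = 3893  → 1.2335
row 8: Σ corner-gray over 7 cells = 3586  → 1.1363
row 9: Σ corner-gray over 7 cells = 4211  → 1.3343
row 10: Σ corner-gray over 7 cells = 4770  → 1.5114
row 11: Σ corner-gray over 7 cells = 3955  → 1.2532
row 12: Σ corner-gray over 7 cells = 2682  → 0.8498
row 13: Σ corner-gray over 7 cells = 2802  → 0.8878
row 14: Σ corner-gray over 7 cells = 3437  → 1.0890
Σ rows: total corner-gray = 52669  → 16.6887 mm³


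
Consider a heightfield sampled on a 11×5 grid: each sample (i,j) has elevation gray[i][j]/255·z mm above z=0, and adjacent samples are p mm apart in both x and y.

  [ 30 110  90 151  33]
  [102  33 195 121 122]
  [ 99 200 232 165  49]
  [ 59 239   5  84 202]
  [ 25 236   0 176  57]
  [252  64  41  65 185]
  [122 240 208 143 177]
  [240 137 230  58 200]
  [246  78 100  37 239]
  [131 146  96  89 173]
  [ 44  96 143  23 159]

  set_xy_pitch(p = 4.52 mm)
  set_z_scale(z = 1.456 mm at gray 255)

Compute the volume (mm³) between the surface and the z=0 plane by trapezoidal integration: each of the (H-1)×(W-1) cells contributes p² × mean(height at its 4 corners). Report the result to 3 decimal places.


height_mm = gray/255 × 1.456; cell vol = 4.52² × mean(4 corners)
unit = 4.52² × 1.456 / (4×255) = 0.0291634 mm³ per gray-sum
row 0: Σ corner-gray over 4 cells = 1687  → 49.1986
row 1: Σ corner-gray over 4 cells = 2264  → 66.0259
row 2: Σ corner-gray over 4 cells = 2259  → 65.8801
row 3: Σ corner-gray over 4 cells = 1823  → 53.1649
row 4: Σ corner-gray over 4 cells = 1683  → 49.0820
row 5: Σ corner-gray over 4 cells = 2258  → 65.8509
row 6: Σ corner-gray over 4 cells = 2771  → 80.8118
row 7: Σ corner-gray over 4 cells = 2205  → 64.3053
row 8: Σ corner-gray over 4 cells = 1881  → 54.8563
row 9: Σ corner-gray over 4 cells = 1693  → 49.3736
Σ rows: total corner-gray = 20524  → 598.5495 mm³

598.550


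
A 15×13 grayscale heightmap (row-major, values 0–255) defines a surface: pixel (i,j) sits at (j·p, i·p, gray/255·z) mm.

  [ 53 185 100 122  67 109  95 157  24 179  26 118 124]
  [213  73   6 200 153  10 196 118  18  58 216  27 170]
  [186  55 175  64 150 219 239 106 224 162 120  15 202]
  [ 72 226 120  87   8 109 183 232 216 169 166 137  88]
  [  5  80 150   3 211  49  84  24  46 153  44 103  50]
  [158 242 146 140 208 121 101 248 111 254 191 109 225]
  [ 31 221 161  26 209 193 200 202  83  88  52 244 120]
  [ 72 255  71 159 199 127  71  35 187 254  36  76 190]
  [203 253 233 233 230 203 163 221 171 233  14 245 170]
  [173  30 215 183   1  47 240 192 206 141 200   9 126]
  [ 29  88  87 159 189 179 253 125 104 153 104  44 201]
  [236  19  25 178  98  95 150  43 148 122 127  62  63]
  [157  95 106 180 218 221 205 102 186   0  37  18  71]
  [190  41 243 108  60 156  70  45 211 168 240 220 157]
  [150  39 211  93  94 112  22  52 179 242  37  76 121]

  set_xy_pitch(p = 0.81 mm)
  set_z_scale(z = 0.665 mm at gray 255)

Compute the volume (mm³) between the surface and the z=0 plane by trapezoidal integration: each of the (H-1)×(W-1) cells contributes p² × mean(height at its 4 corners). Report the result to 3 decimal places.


height_mm = gray/255 × 0.665; cell vol = 0.81² × mean(4 corners)
unit = 0.81² × 0.665 / (4×255) = 0.000427751 mm³ per gray-sum
row 0: Σ corner-gray over 12 cells = 5074  → 2.1704
row 1: Σ corner-gray over 12 cells = 5979  → 2.5575
row 2: Σ corner-gray over 12 cells = 6912  → 2.9566
row 3: Σ corner-gray over 12 cells = 5415  → 2.3163
row 4: Σ corner-gray over 12 cells = 6074  → 2.5982
row 5: Σ corner-gray over 12 cells = 7634  → 3.2655
row 6: Σ corner-gray over 12 cells = 6711  → 2.8706
row 7: Σ corner-gray over 12 cells = 7973  → 3.4105
row 8: Σ corner-gray over 12 cells = 7998  → 3.4212
row 9: Σ corner-gray over 12 cells = 6427  → 2.7492
row 10: Σ corner-gray over 12 cells = 5633  → 2.4095
row 11: Σ corner-gray over 12 cells = 5397  → 2.3086
row 12: Σ corner-gray over 12 cells = 6435  → 2.7526
row 13: Σ corner-gray over 12 cells = 6056  → 2.5905
Σ rows: total corner-gray = 89718  → 38.3770 mm³

38.377


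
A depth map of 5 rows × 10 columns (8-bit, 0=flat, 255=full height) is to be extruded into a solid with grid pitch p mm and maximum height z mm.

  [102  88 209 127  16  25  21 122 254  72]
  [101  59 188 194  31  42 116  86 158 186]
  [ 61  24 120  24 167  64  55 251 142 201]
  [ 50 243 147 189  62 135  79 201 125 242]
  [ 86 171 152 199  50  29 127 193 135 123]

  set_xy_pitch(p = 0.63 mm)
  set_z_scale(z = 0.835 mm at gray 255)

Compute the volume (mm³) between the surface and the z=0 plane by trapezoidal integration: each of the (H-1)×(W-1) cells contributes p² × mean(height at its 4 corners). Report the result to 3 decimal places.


height_mm = gray/255 × 0.835; cell vol = 0.63² × mean(4 corners)
unit = 0.63² × 0.835 / (4×255) = 0.000324913 mm³ per gray-sum
row 0: Σ corner-gray over 9 cells = 3933  → 1.2779
row 1: Σ corner-gray over 9 cells = 3991  → 1.2967
row 2: Σ corner-gray over 9 cells = 4610  → 1.4979
row 3: Σ corner-gray over 9 cells = 4975  → 1.6164
Σ rows: total corner-gray = 17509  → 5.6889 mm³

5.689


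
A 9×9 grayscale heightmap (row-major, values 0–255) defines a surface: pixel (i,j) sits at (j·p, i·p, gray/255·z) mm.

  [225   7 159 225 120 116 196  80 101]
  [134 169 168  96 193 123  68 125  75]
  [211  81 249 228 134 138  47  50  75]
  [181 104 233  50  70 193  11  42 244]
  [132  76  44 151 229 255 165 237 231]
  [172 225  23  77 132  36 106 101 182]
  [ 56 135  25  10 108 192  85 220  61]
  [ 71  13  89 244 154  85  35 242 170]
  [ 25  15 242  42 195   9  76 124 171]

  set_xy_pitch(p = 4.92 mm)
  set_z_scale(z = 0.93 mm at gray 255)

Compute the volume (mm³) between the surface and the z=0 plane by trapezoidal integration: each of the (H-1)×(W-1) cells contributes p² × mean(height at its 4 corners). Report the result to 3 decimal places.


705.992

height_mm = gray/255 × 0.93; cell vol = 4.92² × mean(4 corners)
unit = 4.92² × 0.93 / (4×255) = 0.0220705 mm³ per gray-sum
row 0: Σ corner-gray over 8 cells = 4225  → 93.2480
row 1: Σ corner-gray over 8 cells = 4233  → 93.4246
row 2: Σ corner-gray over 8 cells = 3971  → 87.6421
row 3: Σ corner-gray over 8 cells = 4508  → 99.4940
row 4: Σ corner-gray over 8 cells = 4431  → 97.7946
row 5: Σ corner-gray over 8 cells = 3421  → 75.5033
row 6: Σ corner-gray over 8 cells = 3632  → 80.1602
row 7: Σ corner-gray over 8 cells = 3567  → 78.7256
Σ rows: total corner-gray = 31988  → 705.9925 mm³


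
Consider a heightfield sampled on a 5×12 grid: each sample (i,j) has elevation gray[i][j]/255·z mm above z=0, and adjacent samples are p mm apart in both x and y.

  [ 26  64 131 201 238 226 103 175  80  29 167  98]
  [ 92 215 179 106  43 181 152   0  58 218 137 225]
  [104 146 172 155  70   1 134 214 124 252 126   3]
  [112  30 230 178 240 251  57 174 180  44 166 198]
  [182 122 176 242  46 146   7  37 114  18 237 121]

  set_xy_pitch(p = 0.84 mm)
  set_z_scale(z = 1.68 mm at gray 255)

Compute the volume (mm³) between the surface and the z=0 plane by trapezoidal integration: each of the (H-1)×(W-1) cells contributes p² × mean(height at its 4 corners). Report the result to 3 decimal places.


27.828

height_mm = gray/255 × 1.68; cell vol = 0.84² × mean(4 corners)
unit = 0.84² × 1.68 / (4×255) = 0.00116216 mm³ per gray-sum
row 0: Σ corner-gray over 11 cells = 5847  → 6.7952
row 1: Σ corner-gray over 11 cells = 5790  → 6.7289
row 2: Σ corner-gray over 11 cells = 6305  → 7.3274
row 3: Σ corner-gray over 11 cells = 6003  → 6.9765
Σ rows: total corner-gray = 23945  → 27.8280 mm³


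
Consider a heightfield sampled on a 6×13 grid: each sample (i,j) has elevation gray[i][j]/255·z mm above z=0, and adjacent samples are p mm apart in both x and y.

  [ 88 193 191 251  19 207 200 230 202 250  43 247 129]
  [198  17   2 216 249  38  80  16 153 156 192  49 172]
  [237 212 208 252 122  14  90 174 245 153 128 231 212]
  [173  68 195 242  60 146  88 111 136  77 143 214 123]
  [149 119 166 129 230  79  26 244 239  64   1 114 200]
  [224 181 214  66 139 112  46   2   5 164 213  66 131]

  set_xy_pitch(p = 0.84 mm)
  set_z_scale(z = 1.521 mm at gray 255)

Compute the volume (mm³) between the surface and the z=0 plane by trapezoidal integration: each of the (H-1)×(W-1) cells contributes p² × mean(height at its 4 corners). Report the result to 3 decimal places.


35.284

height_mm = gray/255 × 1.521; cell vol = 0.84² × mean(4 corners)
unit = 0.84² × 1.521 / (4×255) = 0.00105217 mm³ per gray-sum
row 0: Σ corner-gray over 12 cells = 6989  → 7.3536
row 1: Σ corner-gray over 12 cells = 6813  → 7.1685
row 2: Σ corner-gray over 12 cells = 7363  → 7.7472
row 3: Σ corner-gray over 12 cells = 6427  → 6.7623
row 4: Σ corner-gray over 12 cells = 5942  → 6.2520
Σ rows: total corner-gray = 33534  → 35.2836 mm³


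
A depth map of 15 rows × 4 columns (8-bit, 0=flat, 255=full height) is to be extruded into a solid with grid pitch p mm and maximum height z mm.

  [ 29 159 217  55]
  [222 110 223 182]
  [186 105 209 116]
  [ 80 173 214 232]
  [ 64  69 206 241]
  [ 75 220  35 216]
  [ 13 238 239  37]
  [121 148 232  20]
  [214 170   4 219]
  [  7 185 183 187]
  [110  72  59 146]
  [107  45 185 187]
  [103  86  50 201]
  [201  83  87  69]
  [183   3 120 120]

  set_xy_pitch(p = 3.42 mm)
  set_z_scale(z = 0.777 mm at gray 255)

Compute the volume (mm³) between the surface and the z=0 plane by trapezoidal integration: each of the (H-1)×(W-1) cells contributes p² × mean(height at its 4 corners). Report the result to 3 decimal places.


height_mm = gray/255 × 0.777; cell vol = 3.42² × mean(4 corners)
unit = 3.42² × 0.777 / (4×255) = 0.0089099 mm³ per gray-sum
row 0: Σ corner-gray over 3 cells = 1906  → 16.9823
row 1: Σ corner-gray over 3 cells = 2000  → 17.8198
row 2: Σ corner-gray over 3 cells = 2016  → 17.9624
row 3: Σ corner-gray over 3 cells = 1941  → 17.2941
row 4: Σ corner-gray over 3 cells = 1656  → 14.7548
row 5: Σ corner-gray over 3 cells = 1805  → 16.0824
row 6: Σ corner-gray over 3 cells = 1905  → 16.9734
row 7: Σ corner-gray over 3 cells = 1682  → 14.9865
row 8: Σ corner-gray over 3 cells = 1711  → 15.2448
row 9: Σ corner-gray over 3 cells = 1448  → 12.9015
row 10: Σ corner-gray over 3 cells = 1272  → 11.3334
row 11: Σ corner-gray over 3 cells = 1330  → 11.8502
row 12: Σ corner-gray over 3 cells = 1186  → 10.5671
row 13: Σ corner-gray over 3 cells = 1159  → 10.3266
Σ rows: total corner-gray = 23017  → 205.0793 mm³

205.079


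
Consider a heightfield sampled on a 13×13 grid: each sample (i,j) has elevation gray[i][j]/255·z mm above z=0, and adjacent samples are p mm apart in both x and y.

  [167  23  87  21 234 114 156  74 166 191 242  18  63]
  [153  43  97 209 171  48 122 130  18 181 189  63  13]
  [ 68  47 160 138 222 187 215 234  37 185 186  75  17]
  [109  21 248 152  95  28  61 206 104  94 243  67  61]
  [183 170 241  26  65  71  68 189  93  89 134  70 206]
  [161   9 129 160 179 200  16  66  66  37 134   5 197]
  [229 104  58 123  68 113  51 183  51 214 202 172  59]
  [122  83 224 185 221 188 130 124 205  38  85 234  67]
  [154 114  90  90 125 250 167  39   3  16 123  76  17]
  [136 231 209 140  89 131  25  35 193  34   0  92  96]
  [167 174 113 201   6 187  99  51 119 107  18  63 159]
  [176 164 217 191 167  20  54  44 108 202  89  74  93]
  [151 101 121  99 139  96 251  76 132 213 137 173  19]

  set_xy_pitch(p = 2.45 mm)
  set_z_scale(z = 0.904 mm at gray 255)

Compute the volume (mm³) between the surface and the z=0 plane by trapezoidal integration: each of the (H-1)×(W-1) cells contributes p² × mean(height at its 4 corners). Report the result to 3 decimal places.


height_mm = gray/255 × 0.904; cell vol = 2.45² × mean(4 corners)
unit = 2.45² × 0.904 / (4×255) = 0.00531986 mm³ per gray-sum
row 0: Σ corner-gray over 12 cells = 5590  → 29.7380
row 1: Σ corner-gray over 12 cells = 6165  → 32.7970
row 2: Σ corner-gray over 12 cells = 6265  → 33.3289
row 3: Σ corner-gray over 12 cells = 5629  → 29.9455
row 4: Σ corner-gray over 12 cells = 5181  → 27.5622
row 5: Σ corner-gray over 12 cells = 5326  → 28.3336
row 6: Σ corner-gray over 12 cells = 6589  → 35.0526
row 7: Σ corner-gray over 12 cells = 5980  → 31.8128
row 8: Σ corner-gray over 12 cells = 4947  → 26.3174
row 9: Σ corner-gray over 12 cells = 5192  → 27.6207
row 10: Σ corner-gray over 12 cells = 5531  → 29.4242
row 11: Σ corner-gray over 12 cells = 6175  → 32.8502
Σ rows: total corner-gray = 68570  → 364.7830 mm³

364.783


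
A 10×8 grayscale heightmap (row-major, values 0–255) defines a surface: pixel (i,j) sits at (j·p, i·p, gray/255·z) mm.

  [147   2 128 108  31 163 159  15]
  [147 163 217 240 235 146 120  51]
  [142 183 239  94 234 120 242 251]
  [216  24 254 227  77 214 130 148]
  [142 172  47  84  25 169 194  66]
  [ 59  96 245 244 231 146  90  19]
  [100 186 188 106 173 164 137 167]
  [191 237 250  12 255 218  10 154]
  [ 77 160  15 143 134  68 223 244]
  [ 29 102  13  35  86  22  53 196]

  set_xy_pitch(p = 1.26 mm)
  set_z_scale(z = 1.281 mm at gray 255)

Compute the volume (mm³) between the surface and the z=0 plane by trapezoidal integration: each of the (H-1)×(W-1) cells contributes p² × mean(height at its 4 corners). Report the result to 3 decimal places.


73.499

height_mm = gray/255 × 1.281; cell vol = 1.26² × mean(4 corners)
unit = 1.26² × 1.281 / (4×255) = 0.00199384 mm³ per gray-sum
row 0: Σ corner-gray over 7 cells = 3784  → 7.5447
row 1: Σ corner-gray over 7 cells = 5057  → 10.0828
row 2: Σ corner-gray over 7 cells = 4833  → 9.6362
row 3: Σ corner-gray over 7 cells = 3806  → 7.5886
row 4: Σ corner-gray over 7 cells = 3772  → 7.5208
row 5: Σ corner-gray over 7 cells = 4357  → 8.6872
row 6: Σ corner-gray over 7 cells = 4484  → 8.9404
row 7: Σ corner-gray over 7 cells = 4116  → 8.2066
row 8: Σ corner-gray over 7 cells = 2654  → 5.2916
Σ rows: total corner-gray = 36863  → 73.4989 mm³


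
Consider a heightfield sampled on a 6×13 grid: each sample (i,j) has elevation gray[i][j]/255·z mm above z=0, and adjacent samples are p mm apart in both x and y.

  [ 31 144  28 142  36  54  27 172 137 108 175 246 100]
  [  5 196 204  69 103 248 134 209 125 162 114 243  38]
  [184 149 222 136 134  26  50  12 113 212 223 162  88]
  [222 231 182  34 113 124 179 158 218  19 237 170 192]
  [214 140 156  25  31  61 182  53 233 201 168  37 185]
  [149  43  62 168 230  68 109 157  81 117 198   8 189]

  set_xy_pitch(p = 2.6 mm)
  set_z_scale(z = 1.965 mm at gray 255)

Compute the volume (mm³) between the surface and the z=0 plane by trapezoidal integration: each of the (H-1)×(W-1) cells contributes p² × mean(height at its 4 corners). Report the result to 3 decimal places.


height_mm = gray/255 × 1.965; cell vol = 2.6² × mean(4 corners)
unit = 2.6² × 1.965 / (4×255) = 0.0130229 mm³ per gray-sum
row 0: Σ corner-gray over 12 cells = 6326  → 82.3831
row 1: Σ corner-gray over 12 cells = 6807  → 88.6472
row 2: Σ corner-gray over 12 cells = 6894  → 89.7802
row 3: Σ corner-gray over 12 cells = 6717  → 87.4751
row 4: Σ corner-gray over 12 cells = 5793  → 75.4419
Σ rows: total corner-gray = 32537  → 423.7274 mm³

423.727


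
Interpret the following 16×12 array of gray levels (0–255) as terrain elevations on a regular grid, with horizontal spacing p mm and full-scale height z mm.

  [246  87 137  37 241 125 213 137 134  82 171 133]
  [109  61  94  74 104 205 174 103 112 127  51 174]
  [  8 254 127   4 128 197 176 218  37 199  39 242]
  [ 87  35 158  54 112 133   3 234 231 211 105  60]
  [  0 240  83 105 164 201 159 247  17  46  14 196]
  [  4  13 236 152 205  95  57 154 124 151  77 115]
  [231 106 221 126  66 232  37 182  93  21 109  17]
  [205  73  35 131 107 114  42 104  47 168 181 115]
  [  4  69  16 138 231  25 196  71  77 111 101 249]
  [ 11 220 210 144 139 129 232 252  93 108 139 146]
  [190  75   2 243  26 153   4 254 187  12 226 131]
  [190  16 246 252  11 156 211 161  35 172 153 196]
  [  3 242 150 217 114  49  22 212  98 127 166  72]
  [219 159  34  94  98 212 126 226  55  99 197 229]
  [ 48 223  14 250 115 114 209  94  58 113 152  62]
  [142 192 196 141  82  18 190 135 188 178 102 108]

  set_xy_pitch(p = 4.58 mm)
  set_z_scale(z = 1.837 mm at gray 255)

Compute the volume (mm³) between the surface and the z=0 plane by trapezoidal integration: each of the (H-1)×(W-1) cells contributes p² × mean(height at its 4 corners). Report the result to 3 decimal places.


height_mm = gray/255 × 1.837; cell vol = 4.58² × mean(4 corners)
unit = 4.58² × 1.837 / (4×255) = 0.0377781 mm³ per gray-sum
row 0: Σ corner-gray over 11 cells = 5600  → 211.5573
row 1: Σ corner-gray over 11 cells = 5501  → 207.8172
row 2: Σ corner-gray over 11 cells = 5707  → 215.5995
row 3: Σ corner-gray over 11 cells = 5447  → 205.7772
row 4: Σ corner-gray over 11 cells = 5395  → 203.8128
row 5: Σ corner-gray over 11 cells = 5281  → 199.5061
row 6: Σ corner-gray over 11 cells = 4958  → 187.3037
row 7: Σ corner-gray over 11 cells = 4647  → 175.5548
row 8: Σ corner-gray over 11 cells = 5812  → 219.5662
row 9: Σ corner-gray over 11 cells = 6174  → 233.2419
row 10: Σ corner-gray over 11 cells = 5897  → 222.7774
row 11: Σ corner-gray over 11 cells = 6081  → 229.7285
row 12: Σ corner-gray over 11 cells = 5917  → 223.5329
row 13: Σ corner-gray over 11 cells = 5842  → 220.6996
row 14: Σ corner-gray over 11 cells = 5888  → 222.4374
Σ rows: total corner-gray = 84147  → 3178.9125 mm³

3178.913


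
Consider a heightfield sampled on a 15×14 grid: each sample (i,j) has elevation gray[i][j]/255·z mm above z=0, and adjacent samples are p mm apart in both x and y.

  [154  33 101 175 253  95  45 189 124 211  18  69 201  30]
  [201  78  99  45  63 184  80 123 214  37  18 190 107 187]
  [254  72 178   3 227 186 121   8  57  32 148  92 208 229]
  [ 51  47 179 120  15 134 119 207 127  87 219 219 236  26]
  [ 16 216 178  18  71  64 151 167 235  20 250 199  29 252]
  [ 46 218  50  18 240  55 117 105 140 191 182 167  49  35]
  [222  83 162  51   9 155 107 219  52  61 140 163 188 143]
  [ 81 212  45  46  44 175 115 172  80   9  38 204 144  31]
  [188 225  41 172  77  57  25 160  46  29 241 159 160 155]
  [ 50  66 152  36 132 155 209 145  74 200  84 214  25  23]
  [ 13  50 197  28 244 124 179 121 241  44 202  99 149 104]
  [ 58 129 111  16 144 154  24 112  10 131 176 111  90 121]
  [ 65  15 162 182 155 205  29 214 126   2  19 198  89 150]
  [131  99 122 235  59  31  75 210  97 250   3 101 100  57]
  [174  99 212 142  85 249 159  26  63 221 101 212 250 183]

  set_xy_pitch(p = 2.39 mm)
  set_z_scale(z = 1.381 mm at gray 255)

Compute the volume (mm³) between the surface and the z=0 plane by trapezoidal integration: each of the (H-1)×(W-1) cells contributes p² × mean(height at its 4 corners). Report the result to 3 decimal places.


height_mm = gray/255 × 1.381; cell vol = 2.39² × mean(4 corners)
unit = 2.39² × 1.381 / (4×255) = 0.00773374 mm³ per gray-sum
row 0: Σ corner-gray over 13 cells = 6076  → 46.9902
row 1: Σ corner-gray over 13 cells = 6011  → 46.4875
row 2: Σ corner-gray over 13 cells = 6642  → 51.3675
row 3: Σ corner-gray over 13 cells = 6959  → 53.8191
row 4: Σ corner-gray over 13 cells = 6609  → 51.1123
row 5: Σ corner-gray over 13 cells = 6290  → 48.6452
row 6: Σ corner-gray over 13 cells = 5825  → 45.0490
row 7: Σ corner-gray over 13 cells = 5807  → 44.9098
row 8: Σ corner-gray over 13 cells = 6184  → 47.8254
row 9: Σ corner-gray over 13 cells = 6530  → 50.5013
row 10: Σ corner-gray over 13 cells = 6068  → 46.9283
row 11: Σ corner-gray over 13 cells = 5602  → 43.3244
row 12: Σ corner-gray over 13 cells = 5959  → 46.0853
row 13: Σ corner-gray over 13 cells = 6947  → 53.7263
Σ rows: total corner-gray = 87509  → 676.7715 mm³

676.771


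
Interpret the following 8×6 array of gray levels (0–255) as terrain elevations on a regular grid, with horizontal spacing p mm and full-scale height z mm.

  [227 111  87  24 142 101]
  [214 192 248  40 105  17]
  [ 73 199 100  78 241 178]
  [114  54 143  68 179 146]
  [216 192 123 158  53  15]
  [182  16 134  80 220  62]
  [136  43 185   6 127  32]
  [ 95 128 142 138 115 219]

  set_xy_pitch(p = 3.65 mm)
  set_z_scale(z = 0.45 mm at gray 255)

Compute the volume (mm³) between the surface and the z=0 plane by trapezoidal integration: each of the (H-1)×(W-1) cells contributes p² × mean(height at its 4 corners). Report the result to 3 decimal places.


100.636

height_mm = gray/255 × 0.45; cell vol = 3.65² × mean(4 corners)
unit = 3.65² × 0.45 / (4×255) = 0.00587757 mm³ per gray-sum
row 0: Σ corner-gray over 5 cells = 2457  → 14.4412
row 1: Σ corner-gray over 5 cells = 2888  → 16.9744
row 2: Σ corner-gray over 5 cells = 2635  → 15.4874
row 3: Σ corner-gray over 5 cells = 2431  → 14.2884
row 4: Σ corner-gray over 5 cells = 2427  → 14.2649
row 5: Σ corner-gray over 5 cells = 2034  → 11.9550
row 6: Σ corner-gray over 5 cells = 2250  → 13.2245
Σ rows: total corner-gray = 17122  → 100.6358 mm³


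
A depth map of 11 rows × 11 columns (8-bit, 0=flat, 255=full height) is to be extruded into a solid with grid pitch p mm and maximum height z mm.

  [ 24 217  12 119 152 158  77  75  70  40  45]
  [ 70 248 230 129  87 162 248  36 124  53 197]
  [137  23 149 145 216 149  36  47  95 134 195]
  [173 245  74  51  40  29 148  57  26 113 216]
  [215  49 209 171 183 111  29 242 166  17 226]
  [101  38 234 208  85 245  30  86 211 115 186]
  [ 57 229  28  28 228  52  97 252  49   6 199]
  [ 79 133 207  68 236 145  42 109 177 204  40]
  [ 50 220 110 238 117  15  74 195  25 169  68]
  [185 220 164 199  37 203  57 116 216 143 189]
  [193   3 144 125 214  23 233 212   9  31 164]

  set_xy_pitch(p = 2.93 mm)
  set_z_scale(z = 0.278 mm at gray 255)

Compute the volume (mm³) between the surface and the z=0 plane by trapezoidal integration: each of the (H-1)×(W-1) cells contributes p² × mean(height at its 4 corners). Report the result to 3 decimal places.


118.731

height_mm = gray/255 × 0.278; cell vol = 2.93² × mean(4 corners)
unit = 2.93² × 0.278 / (4×255) = 0.00233981 mm³ per gray-sum
row 0: Σ corner-gray over 10 cells = 4810  → 11.2545
row 1: Σ corner-gray over 10 cells = 5221  → 12.2161
row 2: Σ corner-gray over 10 cells = 4275  → 10.0027
row 3: Σ corner-gray over 10 cells = 4750  → 11.1141
row 4: Σ corner-gray over 10 cells = 5586  → 13.0702
row 5: Σ corner-gray over 10 cells = 4985  → 11.6639
row 6: Σ corner-gray over 10 cells = 4955  → 11.5937
row 7: Σ corner-gray over 10 cells = 5205  → 12.1787
row 8: Σ corner-gray over 10 cells = 5528  → 12.9344
row 9: Σ corner-gray over 10 cells = 5429  → 12.7028
Σ rows: total corner-gray = 50744  → 118.7311 mm³


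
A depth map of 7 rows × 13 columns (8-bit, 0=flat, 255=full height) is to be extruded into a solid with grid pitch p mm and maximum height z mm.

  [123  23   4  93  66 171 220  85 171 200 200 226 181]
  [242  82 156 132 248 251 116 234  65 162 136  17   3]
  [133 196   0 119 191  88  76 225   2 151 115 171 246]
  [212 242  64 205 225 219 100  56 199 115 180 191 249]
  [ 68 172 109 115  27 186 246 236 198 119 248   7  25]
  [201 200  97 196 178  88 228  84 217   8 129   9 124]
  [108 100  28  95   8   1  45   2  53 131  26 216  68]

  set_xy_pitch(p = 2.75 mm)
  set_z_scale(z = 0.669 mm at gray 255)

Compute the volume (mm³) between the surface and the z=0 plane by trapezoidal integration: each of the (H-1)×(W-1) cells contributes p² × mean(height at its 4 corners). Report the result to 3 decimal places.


194.030

height_mm = gray/255 × 0.669; cell vol = 2.75² × mean(4 corners)
unit = 2.75² × 0.669 / (4×255) = 0.00496011 mm³ per gray-sum
row 0: Σ corner-gray over 12 cells = 6665  → 33.0591
row 1: Σ corner-gray over 12 cells = 6490  → 32.1911
row 2: Σ corner-gray over 12 cells = 7100  → 35.2168
row 3: Σ corner-gray over 12 cells = 7472  → 37.0619
row 4: Σ corner-gray over 12 cells = 6612  → 32.7962
row 5: Σ corner-gray over 12 cells = 4779  → 23.7044
Σ rows: total corner-gray = 39118  → 194.0296 mm³


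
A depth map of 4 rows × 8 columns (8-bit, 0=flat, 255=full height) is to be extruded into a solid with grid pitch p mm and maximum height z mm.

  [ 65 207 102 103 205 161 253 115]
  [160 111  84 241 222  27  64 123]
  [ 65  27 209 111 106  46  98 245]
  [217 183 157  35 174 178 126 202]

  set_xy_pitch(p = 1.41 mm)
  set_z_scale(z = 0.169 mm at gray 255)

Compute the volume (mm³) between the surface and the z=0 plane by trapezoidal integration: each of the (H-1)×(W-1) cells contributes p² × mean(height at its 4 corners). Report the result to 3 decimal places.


height_mm = gray/255 × 0.169; cell vol = 1.41² × mean(4 corners)
unit = 1.41² × 0.169 / (4×255) = 0.000329401 mm³ per gray-sum
row 0: Σ corner-gray over 7 cells = 4023  → 1.3252
row 1: Σ corner-gray over 7 cells = 3285  → 1.0821
row 2: Σ corner-gray over 7 cells = 3629  → 1.1954
Σ rows: total corner-gray = 10937  → 3.6027 mm³

3.603


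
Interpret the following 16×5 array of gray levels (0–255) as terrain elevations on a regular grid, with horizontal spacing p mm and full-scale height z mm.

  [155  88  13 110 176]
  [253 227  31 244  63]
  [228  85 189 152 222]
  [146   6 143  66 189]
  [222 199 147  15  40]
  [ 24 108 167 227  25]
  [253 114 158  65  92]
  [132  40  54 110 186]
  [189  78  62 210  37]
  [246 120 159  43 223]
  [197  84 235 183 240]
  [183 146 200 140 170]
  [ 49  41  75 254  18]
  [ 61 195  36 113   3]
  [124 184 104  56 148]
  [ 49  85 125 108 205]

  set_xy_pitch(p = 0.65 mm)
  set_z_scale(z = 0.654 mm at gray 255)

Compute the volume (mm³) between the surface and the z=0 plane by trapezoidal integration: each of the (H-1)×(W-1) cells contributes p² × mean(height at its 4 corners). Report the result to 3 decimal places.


8.297

height_mm = gray/255 × 0.654; cell vol = 0.65² × mean(4 corners)
unit = 0.65² × 0.654 / (4×255) = 0.000270897 mm³ per gray-sum
row 0: Σ corner-gray over 4 cells = 2073  → 0.5616
row 1: Σ corner-gray over 4 cells = 2622  → 0.7103
row 2: Σ corner-gray over 4 cells = 2067  → 0.5599
row 3: Σ corner-gray over 4 cells = 1749  → 0.4738
row 4: Σ corner-gray over 4 cells = 2037  → 0.5518
row 5: Σ corner-gray over 4 cells = 2072  → 0.5613
row 6: Σ corner-gray over 4 cells = 1745  → 0.4727
row 7: Σ corner-gray over 4 cells = 1652  → 0.4475
row 8: Σ corner-gray over 4 cells = 2039  → 0.5524
row 9: Σ corner-gray over 4 cells = 2554  → 0.6919
row 10: Σ corner-gray over 4 cells = 2766  → 0.7493
row 11: Σ corner-gray over 4 cells = 2132  → 0.5776
row 12: Σ corner-gray over 4 cells = 1559  → 0.4223
row 13: Σ corner-gray over 4 cells = 1712  → 0.4638
row 14: Σ corner-gray over 4 cells = 1850  → 0.5012
Σ rows: total corner-gray = 30629  → 8.2973 mm³


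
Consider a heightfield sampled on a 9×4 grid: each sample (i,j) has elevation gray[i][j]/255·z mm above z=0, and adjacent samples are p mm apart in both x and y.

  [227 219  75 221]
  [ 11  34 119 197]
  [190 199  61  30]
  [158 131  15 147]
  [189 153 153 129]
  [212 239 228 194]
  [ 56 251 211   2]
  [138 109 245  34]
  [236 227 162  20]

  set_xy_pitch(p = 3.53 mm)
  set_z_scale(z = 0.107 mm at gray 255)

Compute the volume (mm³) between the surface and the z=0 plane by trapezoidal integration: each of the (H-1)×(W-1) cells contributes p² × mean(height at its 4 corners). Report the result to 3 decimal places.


height_mm = gray/255 × 0.107; cell vol = 3.53² × mean(4 corners)
unit = 3.53² × 0.107 / (4×255) = 0.00130717 mm³ per gray-sum
row 0: Σ corner-gray over 3 cells = 1550  → 2.0261
row 1: Σ corner-gray over 3 cells = 1254  → 1.6392
row 2: Σ corner-gray over 3 cells = 1337  → 1.7477
row 3: Σ corner-gray over 3 cells = 1527  → 1.9961
row 4: Σ corner-gray over 3 cells = 2270  → 2.9673
row 5: Σ corner-gray over 3 cells = 2322  → 3.0353
row 6: Σ corner-gray over 3 cells = 1862  → 2.4340
row 7: Σ corner-gray over 3 cells = 1914  → 2.5019
Σ rows: total corner-gray = 14036  → 18.3475 mm³

18.347


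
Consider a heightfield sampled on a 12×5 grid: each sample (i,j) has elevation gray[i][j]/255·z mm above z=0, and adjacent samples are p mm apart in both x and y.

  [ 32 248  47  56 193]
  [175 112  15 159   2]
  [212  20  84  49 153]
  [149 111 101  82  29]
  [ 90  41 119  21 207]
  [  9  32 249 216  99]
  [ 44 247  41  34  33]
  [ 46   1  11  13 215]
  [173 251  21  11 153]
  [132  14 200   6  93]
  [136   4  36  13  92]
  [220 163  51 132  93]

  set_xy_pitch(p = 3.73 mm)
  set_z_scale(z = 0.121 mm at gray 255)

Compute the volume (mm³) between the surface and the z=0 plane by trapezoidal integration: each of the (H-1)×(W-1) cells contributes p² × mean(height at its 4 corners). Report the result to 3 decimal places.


25.866

height_mm = gray/255 × 0.121; cell vol = 3.73² × mean(4 corners)
unit = 3.73² × 0.121 / (4×255) = 0.00165045 mm³ per gray-sum
row 0: Σ corner-gray over 4 cells = 1676  → 2.7662
row 1: Σ corner-gray over 4 cells = 1420  → 2.3436
row 2: Σ corner-gray over 4 cells = 1437  → 2.3717
row 3: Σ corner-gray over 4 cells = 1425  → 2.3519
row 4: Σ corner-gray over 4 cells = 1761  → 2.9064
row 5: Σ corner-gray over 4 cells = 1823  → 3.0088
row 6: Σ corner-gray over 4 cells = 1032  → 1.7033
row 7: Σ corner-gray over 4 cells = 1203  → 1.9855
row 8: Σ corner-gray over 4 cells = 1557  → 2.5698
row 9: Σ corner-gray over 4 cells = 999  → 1.6488
row 10: Σ corner-gray over 4 cells = 1339  → 2.2100
Σ rows: total corner-gray = 15672  → 25.8659 mm³


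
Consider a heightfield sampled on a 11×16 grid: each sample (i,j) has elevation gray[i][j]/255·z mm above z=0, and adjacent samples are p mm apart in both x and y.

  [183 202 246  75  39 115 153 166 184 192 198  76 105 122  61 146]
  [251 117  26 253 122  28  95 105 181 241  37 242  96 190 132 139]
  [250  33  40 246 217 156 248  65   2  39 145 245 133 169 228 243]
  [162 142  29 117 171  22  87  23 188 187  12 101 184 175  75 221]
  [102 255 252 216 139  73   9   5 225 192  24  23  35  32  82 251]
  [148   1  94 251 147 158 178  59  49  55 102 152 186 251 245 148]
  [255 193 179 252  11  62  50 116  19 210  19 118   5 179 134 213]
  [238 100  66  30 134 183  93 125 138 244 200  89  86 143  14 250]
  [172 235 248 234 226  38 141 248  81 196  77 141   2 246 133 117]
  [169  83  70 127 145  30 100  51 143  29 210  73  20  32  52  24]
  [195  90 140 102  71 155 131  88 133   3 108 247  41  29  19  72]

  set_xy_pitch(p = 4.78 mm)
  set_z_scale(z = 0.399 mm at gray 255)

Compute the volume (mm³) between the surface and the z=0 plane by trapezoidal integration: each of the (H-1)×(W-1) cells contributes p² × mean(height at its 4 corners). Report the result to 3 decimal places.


height_mm = gray/255 × 0.399; cell vol = 4.78² × mean(4 corners)
unit = 4.78² × 0.399 / (4×255) = 0.00893776 mm³ per gray-sum
row 0: Σ corner-gray over 15 cells = 8317  → 74.3353
row 1: Σ corner-gray over 15 cells = 8545  → 76.3731
row 2: Σ corner-gray over 15 cells = 7834  → 70.0184
row 3: Σ corner-gray over 15 cells = 6886  → 61.5454
row 4: Σ corner-gray over 15 cells = 7629  → 68.1861
row 5: Σ corner-gray over 15 cells = 7714  → 68.9459
row 6: Σ corner-gray over 15 cells = 7340  → 65.6031
row 7: Σ corner-gray over 15 cells = 8559  → 76.4983
row 8: Σ corner-gray over 15 cells = 7304  → 65.2814
row 9: Σ corner-gray over 15 cells = 5504  → 49.1934
Σ rows: total corner-gray = 75632  → 675.9804 mm³

675.980


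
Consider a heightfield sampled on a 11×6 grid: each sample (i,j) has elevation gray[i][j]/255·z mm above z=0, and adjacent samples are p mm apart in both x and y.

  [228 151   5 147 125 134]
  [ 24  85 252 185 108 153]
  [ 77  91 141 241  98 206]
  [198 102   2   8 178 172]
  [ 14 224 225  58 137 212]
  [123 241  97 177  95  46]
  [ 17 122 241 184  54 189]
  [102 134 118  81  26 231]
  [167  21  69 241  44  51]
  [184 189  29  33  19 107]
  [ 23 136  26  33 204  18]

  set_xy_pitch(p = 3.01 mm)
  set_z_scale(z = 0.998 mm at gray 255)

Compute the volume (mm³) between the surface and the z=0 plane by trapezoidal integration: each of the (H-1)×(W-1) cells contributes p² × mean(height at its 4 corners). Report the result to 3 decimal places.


212.779

height_mm = gray/255 × 0.998; cell vol = 3.01² × mean(4 corners)
unit = 3.01² × 0.998 / (4×255) = 0.00886469 mm³ per gray-sum
row 0: Σ corner-gray over 5 cells = 2655  → 23.5357
row 1: Σ corner-gray over 5 cells = 2862  → 25.3707
row 2: Σ corner-gray over 5 cells = 2375  → 21.0536
row 3: Σ corner-gray over 5 cells = 2464  → 21.8426
row 4: Σ corner-gray over 5 cells = 2903  → 25.7342
row 5: Σ corner-gray over 5 cells = 2797  → 24.7945
row 6: Σ corner-gray over 5 cells = 2459  → 21.7983
row 7: Σ corner-gray over 5 cells = 2019  → 17.8978
row 8: Σ corner-gray over 5 cells = 1799  → 15.9476
row 9: Σ corner-gray over 5 cells = 1670  → 14.8040
Σ rows: total corner-gray = 24003  → 212.7791 mm³


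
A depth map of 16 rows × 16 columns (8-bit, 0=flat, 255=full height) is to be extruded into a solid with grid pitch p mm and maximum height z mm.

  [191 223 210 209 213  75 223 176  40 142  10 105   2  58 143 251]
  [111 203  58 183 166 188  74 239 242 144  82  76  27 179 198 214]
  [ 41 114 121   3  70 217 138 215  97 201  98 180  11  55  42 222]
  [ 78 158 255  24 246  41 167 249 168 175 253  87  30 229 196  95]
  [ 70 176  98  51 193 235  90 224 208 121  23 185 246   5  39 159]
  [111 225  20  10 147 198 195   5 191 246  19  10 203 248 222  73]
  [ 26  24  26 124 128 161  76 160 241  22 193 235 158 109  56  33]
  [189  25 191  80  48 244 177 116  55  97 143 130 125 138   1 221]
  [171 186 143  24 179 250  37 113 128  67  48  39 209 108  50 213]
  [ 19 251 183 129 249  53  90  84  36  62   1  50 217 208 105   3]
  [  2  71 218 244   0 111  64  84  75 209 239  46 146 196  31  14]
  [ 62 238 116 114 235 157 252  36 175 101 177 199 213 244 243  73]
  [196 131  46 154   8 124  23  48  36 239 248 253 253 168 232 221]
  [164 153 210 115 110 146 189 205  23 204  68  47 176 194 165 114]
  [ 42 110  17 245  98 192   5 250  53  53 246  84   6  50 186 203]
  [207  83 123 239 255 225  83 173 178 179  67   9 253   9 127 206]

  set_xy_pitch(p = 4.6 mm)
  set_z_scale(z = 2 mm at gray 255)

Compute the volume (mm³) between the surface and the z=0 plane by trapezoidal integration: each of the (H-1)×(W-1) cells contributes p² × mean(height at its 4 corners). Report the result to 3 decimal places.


4947.415

height_mm = gray/255 × 2; cell vol = 4.6² × mean(4 corners)
unit = 4.6² × 2 / (4×255) = 0.0414902 mm³ per gray-sum
row 0: Σ corner-gray over 15 cells = 8543  → 354.4507
row 1: Σ corner-gray over 15 cells = 7830  → 324.8682
row 2: Σ corner-gray over 15 cells = 8116  → 336.7344
row 3: Σ corner-gray over 15 cells = 8746  → 362.8733
row 4: Σ corner-gray over 15 cells = 8079  → 335.1993
row 5: Σ corner-gray over 15 cells = 7547  → 313.1265
row 6: Σ corner-gray over 15 cells = 7035  → 291.8835
row 7: Σ corner-gray over 15 cells = 7096  → 294.4144
row 8: Σ corner-gray over 15 cells = 7004  → 290.5973
row 9: Σ corner-gray over 15 cells = 6942  → 288.0249
row 10: Σ corner-gray over 15 cells = 8619  → 357.6040
row 11: Σ corner-gray over 15 cells = 9478  → 393.2441
row 12: Σ corner-gray over 15 cells = 8631  → 358.1019
row 13: Σ corner-gray over 15 cells = 7723  → 320.4288
row 14: Σ corner-gray over 15 cells = 7854  → 325.8640
Σ rows: total corner-gray = 119243  → 4947.4155 mm³


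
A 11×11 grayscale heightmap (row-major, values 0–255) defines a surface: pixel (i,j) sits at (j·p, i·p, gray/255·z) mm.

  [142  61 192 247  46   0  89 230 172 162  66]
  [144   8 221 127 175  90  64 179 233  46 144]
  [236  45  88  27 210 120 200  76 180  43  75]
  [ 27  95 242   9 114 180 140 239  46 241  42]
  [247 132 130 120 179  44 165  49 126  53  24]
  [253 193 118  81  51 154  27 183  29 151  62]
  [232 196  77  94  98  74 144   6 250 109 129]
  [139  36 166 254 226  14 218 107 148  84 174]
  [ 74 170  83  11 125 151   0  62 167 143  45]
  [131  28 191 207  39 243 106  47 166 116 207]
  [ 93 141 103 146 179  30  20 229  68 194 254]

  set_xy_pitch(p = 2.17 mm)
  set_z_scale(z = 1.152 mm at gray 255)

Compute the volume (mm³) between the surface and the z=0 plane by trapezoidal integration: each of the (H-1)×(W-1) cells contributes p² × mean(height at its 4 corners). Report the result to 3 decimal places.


height_mm = gray/255 × 1.152; cell vol = 2.17² × mean(4 corners)
unit = 2.17² × 1.152 / (4×255) = 0.00531829 mm³ per gray-sum
row 0: Σ corner-gray over 10 cells = 5180  → 27.5487
row 1: Σ corner-gray over 10 cells = 4863  → 25.8628
row 2: Σ corner-gray over 10 cells = 4970  → 26.4319
row 3: Σ corner-gray over 10 cells = 4948  → 26.3149
row 4: Σ corner-gray over 10 cells = 4556  → 24.2301
row 5: Σ corner-gray over 10 cells = 4746  → 25.2406
row 6: Σ corner-gray over 10 cells = 5276  → 28.0593
row 7: Σ corner-gray over 10 cells = 4762  → 25.3257
row 8: Σ corner-gray over 10 cells = 4567  → 24.2886
row 9: Σ corner-gray over 10 cells = 5191  → 27.6072
Σ rows: total corner-gray = 49059  → 260.9098 mm³

260.910
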